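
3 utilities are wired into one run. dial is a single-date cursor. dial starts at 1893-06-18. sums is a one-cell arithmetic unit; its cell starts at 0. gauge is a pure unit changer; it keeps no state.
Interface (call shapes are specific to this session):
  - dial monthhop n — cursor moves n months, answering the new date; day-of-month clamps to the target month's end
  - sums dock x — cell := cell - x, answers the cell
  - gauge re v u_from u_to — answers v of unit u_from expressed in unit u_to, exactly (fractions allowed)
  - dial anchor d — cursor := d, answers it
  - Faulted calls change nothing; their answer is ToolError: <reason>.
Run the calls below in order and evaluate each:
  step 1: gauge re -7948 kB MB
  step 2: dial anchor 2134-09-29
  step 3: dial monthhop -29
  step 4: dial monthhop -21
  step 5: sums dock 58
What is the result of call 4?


Answer: 2130-07-29

Derivation:
CALL gauge re[v='-7948'; u_from='kB'; u_to='MB']
RET  -1987/250
CALL dial anchor[d='2134-09-29']
RET  2134-09-29
CALL dial monthhop[n='-29']
RET  2132-04-29
CALL dial monthhop[n='-21']
RET  2130-07-29
CALL sums dock[x='58']
RET  -58


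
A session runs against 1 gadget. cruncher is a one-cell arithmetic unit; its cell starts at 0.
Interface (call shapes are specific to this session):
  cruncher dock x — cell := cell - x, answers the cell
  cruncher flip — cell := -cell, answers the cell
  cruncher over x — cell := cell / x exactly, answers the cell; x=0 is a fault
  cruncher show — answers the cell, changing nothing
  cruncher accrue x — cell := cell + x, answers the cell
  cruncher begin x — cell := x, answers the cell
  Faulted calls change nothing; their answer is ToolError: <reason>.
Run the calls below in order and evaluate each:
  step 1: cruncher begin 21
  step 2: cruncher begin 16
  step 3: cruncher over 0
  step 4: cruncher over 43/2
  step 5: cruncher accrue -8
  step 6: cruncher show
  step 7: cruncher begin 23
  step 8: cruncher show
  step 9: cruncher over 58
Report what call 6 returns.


>>> cruncher begin x: 21
  21
>>> cruncher begin x: 16
  16
>>> cruncher over x: 0
  ToolError: division by zero
>>> cruncher over x: 43/2
  32/43
>>> cruncher accrue x: -8
  -312/43
>>> cruncher show
  -312/43
>>> cruncher begin x: 23
  23
>>> cruncher show
  23
>>> cruncher over x: 58
  23/58

Answer: -312/43


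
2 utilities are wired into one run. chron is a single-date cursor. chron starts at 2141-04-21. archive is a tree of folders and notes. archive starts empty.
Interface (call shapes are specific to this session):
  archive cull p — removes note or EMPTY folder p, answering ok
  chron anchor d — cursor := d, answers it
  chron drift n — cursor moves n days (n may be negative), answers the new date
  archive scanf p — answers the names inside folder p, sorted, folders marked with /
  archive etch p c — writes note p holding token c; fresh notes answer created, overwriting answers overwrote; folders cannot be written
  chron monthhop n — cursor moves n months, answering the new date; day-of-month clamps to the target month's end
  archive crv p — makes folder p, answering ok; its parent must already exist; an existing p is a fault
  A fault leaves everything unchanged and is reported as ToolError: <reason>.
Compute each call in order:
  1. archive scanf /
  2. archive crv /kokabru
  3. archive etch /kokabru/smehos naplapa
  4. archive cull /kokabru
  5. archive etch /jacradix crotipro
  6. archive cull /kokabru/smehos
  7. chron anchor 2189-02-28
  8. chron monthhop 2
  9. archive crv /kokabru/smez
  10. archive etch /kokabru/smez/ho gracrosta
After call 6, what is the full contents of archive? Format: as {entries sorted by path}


-> archive scanf(p→/)
<- []
-> archive crv(p→/kokabru)
<- ok
-> archive etch(p→/kokabru/smehos, c→naplapa)
<- created
-> archive cull(p→/kokabru)
<- ToolError: not empty
-> archive etch(p→/jacradix, c→crotipro)
<- created
-> archive cull(p→/kokabru/smehos)
<- ok
-> chron anchor(d→2189-02-28)
<- 2189-02-28
-> chron monthhop(n→2)
<- 2189-04-28
-> archive crv(p→/kokabru/smez)
<- ok
-> archive etch(p→/kokabru/smez/ho, c→gracrosta)
<- created

Answer: {jacradix=crotipro, kokabru/}


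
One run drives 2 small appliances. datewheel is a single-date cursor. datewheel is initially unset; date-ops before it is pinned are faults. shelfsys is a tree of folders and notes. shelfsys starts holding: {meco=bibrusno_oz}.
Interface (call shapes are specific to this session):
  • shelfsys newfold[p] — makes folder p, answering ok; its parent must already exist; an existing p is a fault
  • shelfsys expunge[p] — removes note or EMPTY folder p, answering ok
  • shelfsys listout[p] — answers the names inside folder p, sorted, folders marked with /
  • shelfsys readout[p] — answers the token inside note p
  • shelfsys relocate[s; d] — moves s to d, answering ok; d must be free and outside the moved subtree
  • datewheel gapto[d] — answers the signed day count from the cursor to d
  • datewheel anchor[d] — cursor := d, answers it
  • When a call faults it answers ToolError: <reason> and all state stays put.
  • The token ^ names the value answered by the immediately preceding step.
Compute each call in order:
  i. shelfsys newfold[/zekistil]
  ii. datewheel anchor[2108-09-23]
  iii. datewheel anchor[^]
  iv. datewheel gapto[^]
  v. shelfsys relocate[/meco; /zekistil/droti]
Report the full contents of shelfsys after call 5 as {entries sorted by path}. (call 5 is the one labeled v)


Answer: {zekistil/, zekistil/droti=bibrusno_oz}

Derivation:
% shelfsys newfold p='/zekistil'
[out] ok
% datewheel anchor d='2108-09-23'
[out] 2108-09-23
% datewheel anchor d='^'
[out] 2108-09-23
% datewheel gapto d='^'
[out] 0
% shelfsys relocate s='/meco' d='/zekistil/droti'
[out] ok


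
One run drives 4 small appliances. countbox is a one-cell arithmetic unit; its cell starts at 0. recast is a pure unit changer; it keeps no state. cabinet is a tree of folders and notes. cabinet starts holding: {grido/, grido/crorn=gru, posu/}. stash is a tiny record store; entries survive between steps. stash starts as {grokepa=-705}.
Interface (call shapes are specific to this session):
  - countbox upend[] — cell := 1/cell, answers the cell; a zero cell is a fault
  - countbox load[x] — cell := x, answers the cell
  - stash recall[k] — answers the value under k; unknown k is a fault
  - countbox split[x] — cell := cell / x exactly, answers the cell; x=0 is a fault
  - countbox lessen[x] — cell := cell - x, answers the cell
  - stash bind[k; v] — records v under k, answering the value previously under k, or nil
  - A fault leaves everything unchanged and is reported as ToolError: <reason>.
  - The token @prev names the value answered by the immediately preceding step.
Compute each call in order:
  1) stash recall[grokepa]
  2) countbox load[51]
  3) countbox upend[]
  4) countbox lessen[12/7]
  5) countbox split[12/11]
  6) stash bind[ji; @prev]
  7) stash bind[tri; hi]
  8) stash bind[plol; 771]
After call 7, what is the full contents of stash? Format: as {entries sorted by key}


Step: stash recall[grokepa]
Result: -705
Step: countbox load[51]
Result: 51
Step: countbox upend[]
Result: 1/51
Step: countbox lessen[12/7]
Result: -605/357
Step: countbox split[12/11]
Result: -6655/4284
Step: stash bind[ji; @prev]
Result: nil
Step: stash bind[tri; hi]
Result: nil
Step: stash bind[plol; 771]
Result: nil

Answer: {grokepa=-705, ji=-6655/4284, tri=hi}


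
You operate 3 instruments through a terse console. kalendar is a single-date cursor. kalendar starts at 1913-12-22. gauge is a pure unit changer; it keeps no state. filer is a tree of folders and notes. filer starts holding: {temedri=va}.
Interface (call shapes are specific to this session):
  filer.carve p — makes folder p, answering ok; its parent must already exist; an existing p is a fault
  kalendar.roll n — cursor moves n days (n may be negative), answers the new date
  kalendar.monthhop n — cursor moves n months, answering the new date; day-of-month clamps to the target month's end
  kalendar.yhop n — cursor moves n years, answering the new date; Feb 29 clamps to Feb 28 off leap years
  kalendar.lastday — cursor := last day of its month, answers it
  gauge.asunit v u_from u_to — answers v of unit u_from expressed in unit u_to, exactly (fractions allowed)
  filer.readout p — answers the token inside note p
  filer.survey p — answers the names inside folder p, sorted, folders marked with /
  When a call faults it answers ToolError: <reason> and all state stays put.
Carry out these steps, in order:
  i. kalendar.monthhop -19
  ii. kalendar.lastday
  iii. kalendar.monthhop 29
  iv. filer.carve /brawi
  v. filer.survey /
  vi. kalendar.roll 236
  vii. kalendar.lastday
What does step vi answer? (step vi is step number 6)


! 1. kalendar.monthhop(n: -19) : 1912-05-22
! 2. kalendar.lastday() : 1912-05-31
! 3. kalendar.monthhop(n: 29) : 1914-10-31
! 4. filer.carve(p: /brawi) : ok
! 5. filer.survey(p: /) : [brawi/, temedri]
! 6. kalendar.roll(n: 236) : 1915-06-24
! 7. kalendar.lastday() : 1915-06-30

Answer: 1915-06-24


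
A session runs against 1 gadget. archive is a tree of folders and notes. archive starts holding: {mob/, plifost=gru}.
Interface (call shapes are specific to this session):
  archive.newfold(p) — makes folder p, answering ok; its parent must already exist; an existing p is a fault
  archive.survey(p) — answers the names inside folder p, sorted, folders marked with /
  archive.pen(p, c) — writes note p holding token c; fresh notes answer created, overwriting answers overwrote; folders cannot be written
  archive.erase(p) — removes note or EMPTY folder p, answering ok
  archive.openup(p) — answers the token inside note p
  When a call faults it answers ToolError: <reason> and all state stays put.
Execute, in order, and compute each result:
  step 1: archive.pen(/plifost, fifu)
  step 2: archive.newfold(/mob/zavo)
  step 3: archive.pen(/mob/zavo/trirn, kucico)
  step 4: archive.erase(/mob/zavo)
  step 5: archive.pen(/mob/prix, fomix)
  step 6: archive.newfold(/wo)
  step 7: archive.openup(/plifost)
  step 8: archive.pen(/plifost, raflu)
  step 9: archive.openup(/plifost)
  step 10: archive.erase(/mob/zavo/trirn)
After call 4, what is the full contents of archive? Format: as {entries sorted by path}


Answer: {mob/, mob/zavo/, mob/zavo/trirn=kucico, plifost=fifu}

Derivation:
Calling archive.pen on p=/plifost, c=fifu, which returns overwrote.
Using archive.newfold on p=/mob/zavo, yielding ok.
I use archive.pen on p=/mob/zavo/trirn, c=kucico, giving created.
Using archive.erase on p=/mob/zavo, and see ToolError: not empty.
I run archive.pen on p=/mob/prix, c=fomix, which returns created.
Using archive.newfold on p=/wo, — result: ok.
I invoke archive.openup on p=/plifost, — result: fifu.
I run archive.pen on p=/plifost, c=raflu, yielding overwrote.
I run archive.openup on p=/plifost, → raflu.
I use archive.erase on p=/mob/zavo/trirn, yielding ok.


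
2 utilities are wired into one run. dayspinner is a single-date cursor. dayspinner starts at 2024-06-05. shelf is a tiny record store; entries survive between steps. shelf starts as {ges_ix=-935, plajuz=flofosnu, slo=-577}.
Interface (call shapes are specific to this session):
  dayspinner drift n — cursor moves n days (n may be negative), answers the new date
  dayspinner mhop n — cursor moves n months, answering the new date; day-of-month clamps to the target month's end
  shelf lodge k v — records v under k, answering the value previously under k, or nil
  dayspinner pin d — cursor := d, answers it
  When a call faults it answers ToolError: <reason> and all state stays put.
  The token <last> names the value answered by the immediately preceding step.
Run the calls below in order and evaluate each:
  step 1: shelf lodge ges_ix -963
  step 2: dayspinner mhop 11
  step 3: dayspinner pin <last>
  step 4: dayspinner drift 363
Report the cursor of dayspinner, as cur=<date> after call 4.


Answer: cur=2026-05-03

Derivation:
Next I call shelf lodge(ges_ix, -963), yielding -935.
I run dayspinner mhop(11): 2025-05-05.
I invoke dayspinner pin(<last>), which returns 2025-05-05.
Next I call dayspinner drift(363), and get 2026-05-03.


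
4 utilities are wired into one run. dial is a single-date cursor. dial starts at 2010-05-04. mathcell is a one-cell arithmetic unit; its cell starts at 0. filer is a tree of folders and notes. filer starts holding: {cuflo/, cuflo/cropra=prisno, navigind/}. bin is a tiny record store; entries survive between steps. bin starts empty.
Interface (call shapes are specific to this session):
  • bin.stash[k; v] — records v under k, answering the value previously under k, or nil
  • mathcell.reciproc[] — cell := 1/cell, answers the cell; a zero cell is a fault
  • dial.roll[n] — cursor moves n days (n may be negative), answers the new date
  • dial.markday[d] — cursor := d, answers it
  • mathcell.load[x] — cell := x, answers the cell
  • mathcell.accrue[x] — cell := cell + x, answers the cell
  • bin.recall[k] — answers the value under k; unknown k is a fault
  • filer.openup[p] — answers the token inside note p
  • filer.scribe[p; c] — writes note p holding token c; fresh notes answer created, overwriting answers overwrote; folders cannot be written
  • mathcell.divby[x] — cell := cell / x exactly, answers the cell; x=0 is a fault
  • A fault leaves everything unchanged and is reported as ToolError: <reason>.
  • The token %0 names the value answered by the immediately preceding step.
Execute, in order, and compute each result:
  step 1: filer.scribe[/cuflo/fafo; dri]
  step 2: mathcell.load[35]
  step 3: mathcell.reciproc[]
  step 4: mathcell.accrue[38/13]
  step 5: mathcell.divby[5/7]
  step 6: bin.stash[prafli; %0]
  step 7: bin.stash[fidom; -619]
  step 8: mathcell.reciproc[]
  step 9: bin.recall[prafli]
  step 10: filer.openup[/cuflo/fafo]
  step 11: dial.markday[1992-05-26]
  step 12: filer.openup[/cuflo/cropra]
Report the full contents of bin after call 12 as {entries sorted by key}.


Answer: {fidom=-619, prafli=1343/325}

Derivation:
CALL scribe[p→/cuflo/fafo; c→dri]
RET  created
CALL load[x→35]
RET  35
CALL reciproc[]
RET  1/35
CALL accrue[x→38/13]
RET  1343/455
CALL divby[x→5/7]
RET  1343/325
CALL stash[k→prafli; v→%0]
RET  nil
CALL stash[k→fidom; v→-619]
RET  nil
CALL reciproc[]
RET  325/1343
CALL recall[k→prafli]
RET  1343/325
CALL openup[p→/cuflo/fafo]
RET  dri
CALL markday[d→1992-05-26]
RET  1992-05-26
CALL openup[p→/cuflo/cropra]
RET  prisno


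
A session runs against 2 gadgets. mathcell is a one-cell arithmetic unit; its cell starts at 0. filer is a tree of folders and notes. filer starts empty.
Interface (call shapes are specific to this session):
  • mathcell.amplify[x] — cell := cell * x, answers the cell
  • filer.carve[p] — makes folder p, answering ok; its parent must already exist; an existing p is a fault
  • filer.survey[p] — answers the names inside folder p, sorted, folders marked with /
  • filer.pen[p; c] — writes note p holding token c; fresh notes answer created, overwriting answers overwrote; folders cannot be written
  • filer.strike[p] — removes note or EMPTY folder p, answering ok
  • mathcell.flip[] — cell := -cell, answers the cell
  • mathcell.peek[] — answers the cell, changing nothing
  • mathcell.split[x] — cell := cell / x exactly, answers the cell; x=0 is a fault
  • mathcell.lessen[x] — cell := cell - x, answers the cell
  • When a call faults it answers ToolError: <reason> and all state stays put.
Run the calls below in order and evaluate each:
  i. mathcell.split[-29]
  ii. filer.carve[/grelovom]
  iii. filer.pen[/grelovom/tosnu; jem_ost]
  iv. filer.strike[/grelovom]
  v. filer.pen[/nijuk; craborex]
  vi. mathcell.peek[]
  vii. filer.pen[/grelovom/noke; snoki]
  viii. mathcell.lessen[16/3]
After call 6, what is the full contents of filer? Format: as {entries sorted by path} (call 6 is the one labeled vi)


>> mathcell.split(-29)
<< 0
>> filer.carve(/grelovom)
<< ok
>> filer.pen(/grelovom/tosnu, jem_ost)
<< created
>> filer.strike(/grelovom)
<< ToolError: not empty
>> filer.pen(/nijuk, craborex)
<< created
>> mathcell.peek()
<< 0
>> filer.pen(/grelovom/noke, snoki)
<< created
>> mathcell.lessen(16/3)
<< -16/3

Answer: {grelovom/, grelovom/tosnu=jem_ost, nijuk=craborex}


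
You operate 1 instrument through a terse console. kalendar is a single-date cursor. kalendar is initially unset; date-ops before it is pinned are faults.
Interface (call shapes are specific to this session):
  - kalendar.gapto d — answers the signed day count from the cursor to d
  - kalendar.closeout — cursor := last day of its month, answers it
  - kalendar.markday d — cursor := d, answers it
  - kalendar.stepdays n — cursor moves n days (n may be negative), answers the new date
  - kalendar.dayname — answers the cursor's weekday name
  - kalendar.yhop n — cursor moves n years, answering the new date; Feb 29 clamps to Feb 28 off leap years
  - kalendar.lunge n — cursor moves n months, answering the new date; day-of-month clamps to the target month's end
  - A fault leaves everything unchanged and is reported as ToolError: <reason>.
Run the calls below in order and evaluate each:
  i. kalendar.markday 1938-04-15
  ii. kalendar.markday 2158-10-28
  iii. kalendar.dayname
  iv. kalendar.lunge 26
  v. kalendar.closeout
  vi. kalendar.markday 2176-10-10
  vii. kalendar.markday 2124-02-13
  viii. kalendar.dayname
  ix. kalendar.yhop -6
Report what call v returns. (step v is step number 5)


Answer: 2160-12-31

Derivation:
% markday d: 1938-04-15
  1938-04-15
% markday d: 2158-10-28
  2158-10-28
% dayname
  Saturday
% lunge n: 26
  2160-12-28
% closeout
  2160-12-31
% markday d: 2176-10-10
  2176-10-10
% markday d: 2124-02-13
  2124-02-13
% dayname
  Sunday
% yhop n: -6
  2118-02-13


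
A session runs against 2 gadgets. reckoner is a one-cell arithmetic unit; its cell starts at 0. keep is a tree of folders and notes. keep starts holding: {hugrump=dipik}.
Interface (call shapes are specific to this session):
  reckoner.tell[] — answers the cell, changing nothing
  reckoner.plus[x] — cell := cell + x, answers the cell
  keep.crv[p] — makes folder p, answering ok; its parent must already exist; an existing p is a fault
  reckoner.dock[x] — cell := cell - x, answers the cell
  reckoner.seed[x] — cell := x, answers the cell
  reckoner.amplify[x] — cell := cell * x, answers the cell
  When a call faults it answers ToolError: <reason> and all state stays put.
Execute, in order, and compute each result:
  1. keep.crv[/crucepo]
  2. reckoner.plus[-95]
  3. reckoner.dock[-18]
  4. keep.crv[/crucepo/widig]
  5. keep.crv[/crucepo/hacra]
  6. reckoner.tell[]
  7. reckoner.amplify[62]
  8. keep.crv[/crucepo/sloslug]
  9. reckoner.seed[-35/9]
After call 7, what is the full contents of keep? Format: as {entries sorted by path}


Answer: {crucepo/, crucepo/hacra/, crucepo/widig/, hugrump=dipik}

Derivation:
Step: keep.crv[p→/crucepo]
Result: ok
Step: reckoner.plus[x→-95]
Result: -95
Step: reckoner.dock[x→-18]
Result: -77
Step: keep.crv[p→/crucepo/widig]
Result: ok
Step: keep.crv[p→/crucepo/hacra]
Result: ok
Step: reckoner.tell[]
Result: -77
Step: reckoner.amplify[x→62]
Result: -4774
Step: keep.crv[p→/crucepo/sloslug]
Result: ok
Step: reckoner.seed[x→-35/9]
Result: -35/9


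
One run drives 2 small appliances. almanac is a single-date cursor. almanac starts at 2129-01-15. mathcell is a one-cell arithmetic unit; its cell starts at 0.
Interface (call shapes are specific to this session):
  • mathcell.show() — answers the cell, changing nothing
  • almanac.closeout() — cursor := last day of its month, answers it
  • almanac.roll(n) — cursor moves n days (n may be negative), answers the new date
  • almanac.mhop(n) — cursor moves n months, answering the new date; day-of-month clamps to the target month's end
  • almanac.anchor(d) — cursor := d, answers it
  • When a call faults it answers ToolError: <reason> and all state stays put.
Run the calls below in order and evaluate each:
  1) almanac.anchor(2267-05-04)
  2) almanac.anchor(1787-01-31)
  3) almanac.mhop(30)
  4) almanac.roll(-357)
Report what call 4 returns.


Answer: 1788-08-08

Derivation:
Act: almanac.anchor[d→2267-05-04]
Obs: 2267-05-04
Act: almanac.anchor[d→1787-01-31]
Obs: 1787-01-31
Act: almanac.mhop[n→30]
Obs: 1789-07-31
Act: almanac.roll[n→-357]
Obs: 1788-08-08


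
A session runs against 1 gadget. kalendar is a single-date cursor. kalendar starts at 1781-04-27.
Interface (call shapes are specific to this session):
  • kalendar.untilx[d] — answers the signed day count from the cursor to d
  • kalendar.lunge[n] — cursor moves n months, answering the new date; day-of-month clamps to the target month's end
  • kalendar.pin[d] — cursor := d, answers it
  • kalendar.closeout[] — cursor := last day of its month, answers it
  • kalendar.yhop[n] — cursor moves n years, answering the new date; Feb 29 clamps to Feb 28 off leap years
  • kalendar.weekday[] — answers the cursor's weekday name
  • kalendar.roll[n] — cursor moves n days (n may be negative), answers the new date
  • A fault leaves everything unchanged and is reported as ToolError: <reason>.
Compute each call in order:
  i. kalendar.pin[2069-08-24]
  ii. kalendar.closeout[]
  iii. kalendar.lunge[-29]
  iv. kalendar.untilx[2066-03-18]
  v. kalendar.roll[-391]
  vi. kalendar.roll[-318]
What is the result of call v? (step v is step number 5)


Answer: 2066-03-05

Derivation:
Do: kalendar.pin[d=2069-08-24]
See: 2069-08-24
Do: kalendar.closeout[]
See: 2069-08-31
Do: kalendar.lunge[n=-29]
See: 2067-03-31
Do: kalendar.untilx[d=2066-03-18]
See: -378
Do: kalendar.roll[n=-391]
See: 2066-03-05
Do: kalendar.roll[n=-318]
See: 2065-04-21


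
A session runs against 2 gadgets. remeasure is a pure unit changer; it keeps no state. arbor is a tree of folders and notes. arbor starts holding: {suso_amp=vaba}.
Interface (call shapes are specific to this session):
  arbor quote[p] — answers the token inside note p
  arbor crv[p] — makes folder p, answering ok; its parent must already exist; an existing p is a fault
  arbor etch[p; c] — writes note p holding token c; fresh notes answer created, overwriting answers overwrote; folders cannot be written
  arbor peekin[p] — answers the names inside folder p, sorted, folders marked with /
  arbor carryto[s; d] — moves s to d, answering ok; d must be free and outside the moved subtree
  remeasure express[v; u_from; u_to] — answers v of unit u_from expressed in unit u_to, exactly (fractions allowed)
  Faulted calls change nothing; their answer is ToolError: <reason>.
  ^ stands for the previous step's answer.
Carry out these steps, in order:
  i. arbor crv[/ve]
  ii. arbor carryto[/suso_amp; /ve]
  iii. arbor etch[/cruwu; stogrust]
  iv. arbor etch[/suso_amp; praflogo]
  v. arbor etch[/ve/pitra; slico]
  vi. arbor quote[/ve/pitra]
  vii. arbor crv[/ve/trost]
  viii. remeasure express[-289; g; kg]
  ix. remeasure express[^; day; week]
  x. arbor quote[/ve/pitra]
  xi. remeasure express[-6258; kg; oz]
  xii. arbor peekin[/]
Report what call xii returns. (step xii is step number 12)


>> arbor crv(p: /ve)
<< ok
>> arbor carryto(s: /suso_amp, d: /ve)
<< ToolError: exists
>> arbor etch(p: /cruwu, c: stogrust)
<< created
>> arbor etch(p: /suso_amp, c: praflogo)
<< overwrote
>> arbor etch(p: /ve/pitra, c: slico)
<< created
>> arbor quote(p: /ve/pitra)
<< slico
>> arbor crv(p: /ve/trost)
<< ok
>> remeasure express(v: -289, u_from: g, u_to: kg)
<< -289/1000
>> remeasure express(v: ^, u_from: day, u_to: week)
<< -289/7000
>> arbor quote(p: /ve/pitra)
<< slico
>> remeasure express(v: -6258, u_from: kg, u_to: oz)
<< -1430400000000/6479891
>> arbor peekin(p: /)
<< [cruwu, suso_amp, ve/]

Answer: [cruwu, suso_amp, ve/]


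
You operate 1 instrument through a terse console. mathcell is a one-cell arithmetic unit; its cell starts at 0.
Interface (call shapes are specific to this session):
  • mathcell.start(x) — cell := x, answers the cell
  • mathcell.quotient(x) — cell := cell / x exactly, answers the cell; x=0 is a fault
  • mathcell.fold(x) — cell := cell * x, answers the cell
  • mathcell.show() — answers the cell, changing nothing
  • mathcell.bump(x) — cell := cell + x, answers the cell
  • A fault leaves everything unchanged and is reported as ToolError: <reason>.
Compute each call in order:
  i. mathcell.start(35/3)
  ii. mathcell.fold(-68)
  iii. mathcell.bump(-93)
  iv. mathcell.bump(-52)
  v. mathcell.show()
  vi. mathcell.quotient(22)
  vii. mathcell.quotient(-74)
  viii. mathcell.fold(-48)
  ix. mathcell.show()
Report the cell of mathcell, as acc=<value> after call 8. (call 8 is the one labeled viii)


Answer: acc=-11260/407

Derivation:
-- 1. start(35/3) => 35/3
-- 2. fold(-68) => -2380/3
-- 3. bump(-93) => -2659/3
-- 4. bump(-52) => -2815/3
-- 5. show() => -2815/3
-- 6. quotient(22) => -2815/66
-- 7. quotient(-74) => 2815/4884
-- 8. fold(-48) => -11260/407
-- 9. show() => -11260/407


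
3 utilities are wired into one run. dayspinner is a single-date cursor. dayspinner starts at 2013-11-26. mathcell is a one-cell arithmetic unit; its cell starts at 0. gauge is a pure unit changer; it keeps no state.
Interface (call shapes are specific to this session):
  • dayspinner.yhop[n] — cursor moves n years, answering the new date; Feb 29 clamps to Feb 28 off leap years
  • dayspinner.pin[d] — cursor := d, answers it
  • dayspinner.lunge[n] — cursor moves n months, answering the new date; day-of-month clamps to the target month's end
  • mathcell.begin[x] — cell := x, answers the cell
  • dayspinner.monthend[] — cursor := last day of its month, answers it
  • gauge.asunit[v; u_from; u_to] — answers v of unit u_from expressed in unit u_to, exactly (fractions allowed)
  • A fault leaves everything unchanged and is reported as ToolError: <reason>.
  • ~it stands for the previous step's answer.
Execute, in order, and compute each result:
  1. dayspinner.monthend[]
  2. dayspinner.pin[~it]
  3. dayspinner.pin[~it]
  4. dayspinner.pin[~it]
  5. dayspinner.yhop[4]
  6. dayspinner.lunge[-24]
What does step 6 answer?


CALL dayspinner.monthend[]
RET  2013-11-30
CALL dayspinner.pin[d=~it]
RET  2013-11-30
CALL dayspinner.pin[d=~it]
RET  2013-11-30
CALL dayspinner.pin[d=~it]
RET  2013-11-30
CALL dayspinner.yhop[n=4]
RET  2017-11-30
CALL dayspinner.lunge[n=-24]
RET  2015-11-30

Answer: 2015-11-30


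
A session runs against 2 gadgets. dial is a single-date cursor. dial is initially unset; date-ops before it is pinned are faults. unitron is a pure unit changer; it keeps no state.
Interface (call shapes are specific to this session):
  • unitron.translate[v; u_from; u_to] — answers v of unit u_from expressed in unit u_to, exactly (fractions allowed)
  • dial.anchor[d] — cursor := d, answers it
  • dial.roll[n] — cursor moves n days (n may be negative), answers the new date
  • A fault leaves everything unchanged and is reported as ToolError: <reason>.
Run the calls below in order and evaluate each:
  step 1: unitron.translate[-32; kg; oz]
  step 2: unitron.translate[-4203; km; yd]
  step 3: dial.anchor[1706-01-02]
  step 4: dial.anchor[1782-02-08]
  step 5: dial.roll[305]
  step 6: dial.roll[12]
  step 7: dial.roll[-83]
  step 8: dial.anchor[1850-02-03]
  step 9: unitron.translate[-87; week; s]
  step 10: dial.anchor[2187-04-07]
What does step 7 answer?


Step: unitron.translate[-32; kg; oz]
Result: -51200000000/45359237
Step: unitron.translate[-4203; km; yd]
Result: -583750000/127
Step: dial.anchor[1706-01-02]
Result: 1706-01-02
Step: dial.anchor[1782-02-08]
Result: 1782-02-08
Step: dial.roll[305]
Result: 1782-12-10
Step: dial.roll[12]
Result: 1782-12-22
Step: dial.roll[-83]
Result: 1782-09-30
Step: dial.anchor[1850-02-03]
Result: 1850-02-03
Step: unitron.translate[-87; week; s]
Result: -52617600
Step: dial.anchor[2187-04-07]
Result: 2187-04-07

Answer: 1782-09-30


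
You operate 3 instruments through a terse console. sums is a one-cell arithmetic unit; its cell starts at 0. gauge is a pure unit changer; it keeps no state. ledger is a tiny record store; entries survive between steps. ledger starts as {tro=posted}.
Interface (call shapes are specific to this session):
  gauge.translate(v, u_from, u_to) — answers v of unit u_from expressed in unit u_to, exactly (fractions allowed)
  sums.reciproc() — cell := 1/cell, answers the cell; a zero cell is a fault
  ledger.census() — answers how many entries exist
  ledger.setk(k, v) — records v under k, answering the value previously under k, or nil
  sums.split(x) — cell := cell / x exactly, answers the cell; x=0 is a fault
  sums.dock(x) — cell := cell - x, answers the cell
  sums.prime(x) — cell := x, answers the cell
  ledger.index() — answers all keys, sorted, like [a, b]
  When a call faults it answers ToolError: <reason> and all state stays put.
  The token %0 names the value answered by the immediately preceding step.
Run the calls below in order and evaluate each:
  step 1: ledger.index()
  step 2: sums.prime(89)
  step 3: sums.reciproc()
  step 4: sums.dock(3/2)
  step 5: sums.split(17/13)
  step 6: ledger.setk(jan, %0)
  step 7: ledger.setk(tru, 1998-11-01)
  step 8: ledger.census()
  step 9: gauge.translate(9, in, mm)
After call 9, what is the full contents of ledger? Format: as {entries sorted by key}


CALL ledger.index[]
RET  [tro]
CALL sums.prime[x=89]
RET  89
CALL sums.reciproc[]
RET  1/89
CALL sums.dock[x=3/2]
RET  -265/178
CALL sums.split[x=17/13]
RET  -3445/3026
CALL ledger.setk[k=jan; v=%0]
RET  nil
CALL ledger.setk[k=tru; v=1998-11-01]
RET  nil
CALL ledger.census[]
RET  3
CALL gauge.translate[v=9; u_from=in; u_to=mm]
RET  1143/5

Answer: {jan=-3445/3026, tro=posted, tru=1998-11-01}


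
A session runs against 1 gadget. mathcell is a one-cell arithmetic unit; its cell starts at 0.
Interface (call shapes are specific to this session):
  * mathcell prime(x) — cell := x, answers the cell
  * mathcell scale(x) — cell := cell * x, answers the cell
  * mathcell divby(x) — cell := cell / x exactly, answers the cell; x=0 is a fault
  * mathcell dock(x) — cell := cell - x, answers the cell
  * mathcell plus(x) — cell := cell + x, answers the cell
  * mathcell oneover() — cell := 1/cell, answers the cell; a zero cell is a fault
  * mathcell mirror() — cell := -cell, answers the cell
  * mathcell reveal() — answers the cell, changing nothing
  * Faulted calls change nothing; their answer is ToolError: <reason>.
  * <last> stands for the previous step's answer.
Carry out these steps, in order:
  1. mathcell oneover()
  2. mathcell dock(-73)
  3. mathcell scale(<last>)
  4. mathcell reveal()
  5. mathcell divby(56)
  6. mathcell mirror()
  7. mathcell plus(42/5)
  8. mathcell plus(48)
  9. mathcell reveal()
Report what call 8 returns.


I run mathcell oneover(), → ToolError: reciprocal of zero.
Then mathcell dock passing x→-73, → 73.
Now I run mathcell scale passing x→<last>, yielding 5329.
Using mathcell reveal(), → 5329.
I try mathcell divby passing x→56, → 5329/56.
I run mathcell mirror(), which returns -5329/56.
I call mathcell plus passing x→42/5, and get -24293/280.
Next I call mathcell plus passing x→48, → -10853/280.
Then mathcell reveal, and observe -10853/280.

Answer: -10853/280


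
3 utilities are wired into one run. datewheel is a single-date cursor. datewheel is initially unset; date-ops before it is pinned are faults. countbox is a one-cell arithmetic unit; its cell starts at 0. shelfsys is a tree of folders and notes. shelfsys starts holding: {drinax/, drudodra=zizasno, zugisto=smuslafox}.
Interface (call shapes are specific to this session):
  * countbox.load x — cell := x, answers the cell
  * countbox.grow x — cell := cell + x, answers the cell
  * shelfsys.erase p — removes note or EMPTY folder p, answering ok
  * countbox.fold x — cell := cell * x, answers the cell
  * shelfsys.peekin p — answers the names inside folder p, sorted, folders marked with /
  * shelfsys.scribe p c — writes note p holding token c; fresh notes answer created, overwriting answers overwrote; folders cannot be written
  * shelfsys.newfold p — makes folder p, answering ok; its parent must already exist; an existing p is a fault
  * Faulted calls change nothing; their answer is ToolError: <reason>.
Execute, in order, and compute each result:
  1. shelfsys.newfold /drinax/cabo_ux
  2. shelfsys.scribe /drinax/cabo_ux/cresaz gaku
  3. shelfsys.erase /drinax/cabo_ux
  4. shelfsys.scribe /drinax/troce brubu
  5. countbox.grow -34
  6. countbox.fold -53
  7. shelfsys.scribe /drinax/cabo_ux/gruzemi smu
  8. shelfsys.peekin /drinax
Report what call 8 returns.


Step: shelfsys.newfold[p: /drinax/cabo_ux]
Result: ok
Step: shelfsys.scribe[p: /drinax/cabo_ux/cresaz; c: gaku]
Result: created
Step: shelfsys.erase[p: /drinax/cabo_ux]
Result: ToolError: not empty
Step: shelfsys.scribe[p: /drinax/troce; c: brubu]
Result: created
Step: countbox.grow[x: -34]
Result: -34
Step: countbox.fold[x: -53]
Result: 1802
Step: shelfsys.scribe[p: /drinax/cabo_ux/gruzemi; c: smu]
Result: created
Step: shelfsys.peekin[p: /drinax]
Result: [cabo_ux/, troce]

Answer: [cabo_ux/, troce]


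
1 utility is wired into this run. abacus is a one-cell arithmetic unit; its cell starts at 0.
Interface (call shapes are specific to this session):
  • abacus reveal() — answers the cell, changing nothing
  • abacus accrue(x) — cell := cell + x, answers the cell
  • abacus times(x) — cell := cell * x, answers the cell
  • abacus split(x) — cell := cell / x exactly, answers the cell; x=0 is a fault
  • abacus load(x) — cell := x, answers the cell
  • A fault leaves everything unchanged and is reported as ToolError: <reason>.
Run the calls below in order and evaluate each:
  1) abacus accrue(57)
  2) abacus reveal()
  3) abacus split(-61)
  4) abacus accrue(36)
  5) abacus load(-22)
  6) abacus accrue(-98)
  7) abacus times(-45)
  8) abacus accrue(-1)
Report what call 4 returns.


;; abacus accrue(x=57) == 57
;; abacus reveal() == 57
;; abacus split(x=-61) == -57/61
;; abacus accrue(x=36) == 2139/61
;; abacus load(x=-22) == -22
;; abacus accrue(x=-98) == -120
;; abacus times(x=-45) == 5400
;; abacus accrue(x=-1) == 5399

Answer: 2139/61


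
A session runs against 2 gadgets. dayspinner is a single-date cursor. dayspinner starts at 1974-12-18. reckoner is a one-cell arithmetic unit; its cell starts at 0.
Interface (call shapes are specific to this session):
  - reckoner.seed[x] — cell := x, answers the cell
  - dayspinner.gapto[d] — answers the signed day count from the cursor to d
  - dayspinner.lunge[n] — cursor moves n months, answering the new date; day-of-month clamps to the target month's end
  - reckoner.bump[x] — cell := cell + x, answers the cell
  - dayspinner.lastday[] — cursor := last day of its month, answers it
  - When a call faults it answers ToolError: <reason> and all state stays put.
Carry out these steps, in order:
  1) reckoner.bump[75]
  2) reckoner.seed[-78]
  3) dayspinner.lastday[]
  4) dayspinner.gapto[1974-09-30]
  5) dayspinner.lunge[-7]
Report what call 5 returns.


Answer: 1974-05-31

Derivation:
CALL reckoner.bump[x=75]
RET  75
CALL reckoner.seed[x=-78]
RET  -78
CALL dayspinner.lastday[]
RET  1974-12-31
CALL dayspinner.gapto[d=1974-09-30]
RET  -92
CALL dayspinner.lunge[n=-7]
RET  1974-05-31


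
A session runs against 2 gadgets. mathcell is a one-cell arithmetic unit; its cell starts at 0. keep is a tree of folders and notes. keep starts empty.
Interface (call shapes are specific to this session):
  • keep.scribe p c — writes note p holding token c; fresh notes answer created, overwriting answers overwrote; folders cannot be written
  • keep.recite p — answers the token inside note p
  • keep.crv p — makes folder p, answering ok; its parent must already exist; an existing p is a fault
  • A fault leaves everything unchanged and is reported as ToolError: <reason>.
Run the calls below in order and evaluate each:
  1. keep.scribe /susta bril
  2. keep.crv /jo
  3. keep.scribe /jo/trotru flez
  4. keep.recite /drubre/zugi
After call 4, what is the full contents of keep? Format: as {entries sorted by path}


Answer: {jo/, jo/trotru=flez, susta=bril}

Derivation:
-- keep.scribe(p='/susta', c='bril') -> created
-- keep.crv(p='/jo') -> ok
-- keep.scribe(p='/jo/trotru', c='flez') -> created
-- keep.recite(p='/drubre/zugi') -> ToolError: not found


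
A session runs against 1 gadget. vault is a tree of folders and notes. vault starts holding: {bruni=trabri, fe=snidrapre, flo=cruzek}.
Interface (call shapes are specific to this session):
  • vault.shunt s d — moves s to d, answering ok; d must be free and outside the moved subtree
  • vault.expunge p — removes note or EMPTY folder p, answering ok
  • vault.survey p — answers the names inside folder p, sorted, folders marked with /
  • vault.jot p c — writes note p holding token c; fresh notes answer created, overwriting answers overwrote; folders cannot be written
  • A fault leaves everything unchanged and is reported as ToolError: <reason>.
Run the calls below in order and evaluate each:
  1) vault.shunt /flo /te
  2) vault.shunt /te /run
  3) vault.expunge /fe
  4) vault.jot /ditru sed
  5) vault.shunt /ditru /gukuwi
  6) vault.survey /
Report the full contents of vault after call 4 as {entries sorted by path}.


Answer: {bruni=trabri, ditru=sed, run=cruzek}

Derivation:
==> vault.shunt(s='/flo', d='/te')
<== ok
==> vault.shunt(s='/te', d='/run')
<== ok
==> vault.expunge(p='/fe')
<== ok
==> vault.jot(p='/ditru', c='sed')
<== created
==> vault.shunt(s='/ditru', d='/gukuwi')
<== ok
==> vault.survey(p='/')
<== [bruni, gukuwi, run]


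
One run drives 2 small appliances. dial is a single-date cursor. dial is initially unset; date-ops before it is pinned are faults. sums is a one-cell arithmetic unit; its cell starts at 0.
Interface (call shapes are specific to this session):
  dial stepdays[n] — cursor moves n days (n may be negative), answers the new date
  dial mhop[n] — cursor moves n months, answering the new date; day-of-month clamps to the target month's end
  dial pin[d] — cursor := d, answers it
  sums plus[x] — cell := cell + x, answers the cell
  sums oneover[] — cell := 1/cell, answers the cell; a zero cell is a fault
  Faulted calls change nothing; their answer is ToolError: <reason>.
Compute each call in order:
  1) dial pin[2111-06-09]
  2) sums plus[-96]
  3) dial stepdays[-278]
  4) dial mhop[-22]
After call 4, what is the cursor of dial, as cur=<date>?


>>> dial pin 2111-06-09
:: 2111-06-09
>>> sums plus -96
:: -96
>>> dial stepdays -278
:: 2110-09-04
>>> dial mhop -22
:: 2108-11-04

Answer: cur=2108-11-04


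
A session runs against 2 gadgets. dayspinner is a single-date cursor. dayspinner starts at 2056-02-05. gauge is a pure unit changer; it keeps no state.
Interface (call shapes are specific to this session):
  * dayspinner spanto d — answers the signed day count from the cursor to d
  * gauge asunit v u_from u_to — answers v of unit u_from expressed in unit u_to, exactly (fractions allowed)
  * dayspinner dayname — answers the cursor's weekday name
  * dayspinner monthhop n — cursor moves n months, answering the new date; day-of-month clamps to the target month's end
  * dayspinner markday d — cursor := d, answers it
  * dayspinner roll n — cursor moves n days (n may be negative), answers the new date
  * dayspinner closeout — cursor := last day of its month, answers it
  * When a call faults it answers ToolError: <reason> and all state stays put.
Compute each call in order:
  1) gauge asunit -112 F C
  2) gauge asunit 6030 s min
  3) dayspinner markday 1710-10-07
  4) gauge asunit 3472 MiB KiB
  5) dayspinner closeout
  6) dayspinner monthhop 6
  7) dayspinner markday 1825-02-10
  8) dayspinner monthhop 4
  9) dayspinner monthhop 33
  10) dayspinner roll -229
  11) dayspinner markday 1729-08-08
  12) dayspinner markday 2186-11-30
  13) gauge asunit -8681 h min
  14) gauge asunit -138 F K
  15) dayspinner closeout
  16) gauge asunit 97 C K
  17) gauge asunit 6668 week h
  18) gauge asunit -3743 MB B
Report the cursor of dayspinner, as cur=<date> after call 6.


>>> gauge asunit -112 F C
= -80
>>> gauge asunit 6030 s min
= 201/2
>>> dayspinner markday 1710-10-07
= 1710-10-07
>>> gauge asunit 3472 MiB KiB
= 3555328
>>> dayspinner closeout
= 1710-10-31
>>> dayspinner monthhop 6
= 1711-04-30
>>> dayspinner markday 1825-02-10
= 1825-02-10
>>> dayspinner monthhop 4
= 1825-06-10
>>> dayspinner monthhop 33
= 1828-03-10
>>> dayspinner roll -229
= 1827-07-25
>>> dayspinner markday 1729-08-08
= 1729-08-08
>>> dayspinner markday 2186-11-30
= 2186-11-30
>>> gauge asunit -8681 h min
= -520860
>>> gauge asunit -138 F K
= 32167/180
>>> dayspinner closeout
= 2186-11-30
>>> gauge asunit 97 C K
= 7403/20
>>> gauge asunit 6668 week h
= 1120224
>>> gauge asunit -3743 MB B
= -3743000000

Answer: cur=1711-04-30
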